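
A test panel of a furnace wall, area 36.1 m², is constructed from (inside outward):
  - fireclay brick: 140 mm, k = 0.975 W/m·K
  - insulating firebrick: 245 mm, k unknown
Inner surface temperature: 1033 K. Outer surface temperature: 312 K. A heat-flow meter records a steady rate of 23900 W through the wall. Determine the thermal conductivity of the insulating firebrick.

Treating each layer as a thermal resistance in series:
R_fireclay brick = L/(kA) = 0.14/(0.975×36.1) = 0.003978 K/W
Sum of known resistances R_other = 0.003978 K/W
Total R = ΔT/Q = 721/23900 = 0.03017 K/W
R_insulating firebrick = R_total − R_other = 0.02619 K/W
k = L/(R·A) = 0.245/(0.02619×36.1)

k ≈ 0.259 W/(m·K)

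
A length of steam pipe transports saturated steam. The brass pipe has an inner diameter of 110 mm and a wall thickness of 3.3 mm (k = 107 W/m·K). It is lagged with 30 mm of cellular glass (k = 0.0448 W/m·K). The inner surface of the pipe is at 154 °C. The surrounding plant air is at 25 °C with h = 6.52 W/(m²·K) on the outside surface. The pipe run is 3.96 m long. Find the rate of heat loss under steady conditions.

For a radial system each layer contributes R = ln(r_out/r_in)/(2πkL); films add R = 1/(hA).
R_brass pipe wall = ln(58.3/55)/(2π×107×3.96) = 2.189×10^-5 K/W
R_cellular glass = ln(88.3/58.3)/(2π×0.0448×3.96) = 0.3724 K/W
R_outer film = 1/(h_o·2πr_oL) = 1/(6.52×2π×0.0883×3.96) = 0.06981 K/W
R_total = 0.4423 K/W
Q = ΔT/R_total = 129/0.4423

Q ≈ 292 W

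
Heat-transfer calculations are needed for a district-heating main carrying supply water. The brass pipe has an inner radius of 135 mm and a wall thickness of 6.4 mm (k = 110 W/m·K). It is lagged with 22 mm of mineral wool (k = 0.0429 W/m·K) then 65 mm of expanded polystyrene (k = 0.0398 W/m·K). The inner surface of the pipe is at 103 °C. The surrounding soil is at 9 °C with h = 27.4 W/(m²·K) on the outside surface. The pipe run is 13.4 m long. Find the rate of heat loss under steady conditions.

Q ≈ 663 W

Per-layer cylindrical resistances, series-summed:
R_brass pipe wall = ln(141.4/135)/(2π×110×13.4) = 5.001×10^-6 K/W
R_mineral wool = ln(163.4/141.4)/(2π×0.0429×13.4) = 0.04004 K/W
R_expanded polystyrene = ln(228.4/163.4)/(2π×0.0398×13.4) = 0.09994 K/W
R_outer film = 1/(h_o·2πr_oL) = 1/(27.4×2π×0.2284×13.4) = 0.001898 K/W
R_total = 0.1419 K/W
Q = ΔT/R_total = 94/0.1419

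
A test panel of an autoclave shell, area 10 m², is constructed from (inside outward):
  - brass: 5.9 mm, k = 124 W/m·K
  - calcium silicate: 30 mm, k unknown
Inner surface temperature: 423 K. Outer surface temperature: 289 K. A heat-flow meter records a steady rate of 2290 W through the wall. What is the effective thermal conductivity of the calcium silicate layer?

k ≈ 0.0513 W/(m·K)

Model the wall as resistances in series:
R_brass = L/(kA) = 0.0059/(124×10) = 4.758×10^-6 K/W
Sum of known resistances R_other = 4.758×10^-6 K/W
Total R = ΔT/Q = 134/2290 = 0.05852 K/W
R_calcium silicate = R_total − R_other = 0.05851 K/W
k = L/(R·A) = 0.03/(0.05851×10)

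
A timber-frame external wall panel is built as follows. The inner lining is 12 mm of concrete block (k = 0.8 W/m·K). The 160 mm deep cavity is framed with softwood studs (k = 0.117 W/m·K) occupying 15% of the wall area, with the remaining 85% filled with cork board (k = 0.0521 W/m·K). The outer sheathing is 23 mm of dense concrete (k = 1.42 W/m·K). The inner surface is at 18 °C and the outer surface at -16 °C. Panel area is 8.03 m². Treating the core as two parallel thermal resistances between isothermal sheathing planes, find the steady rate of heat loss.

Sheathing layers in series; stud and cavity paths in parallel between them.
R_inner = 0.012/(0.8×8.03) = 0.001868 K/W
R_stud  = 0.16/(0.117×0.15×8.03) = 1.135 K/W
R_cav   = 0.16/(0.0521×0.85×8.03) = 0.4499 K/W
1/R_core = 1/R_stud + 1/R_cav → R_core = 0.3222 K/W
R_outer = 0.023/(1.42×8.03) = 0.002017 K/W
R_total = 0.3261 K/W
Q = ΔT/R_total = 34/0.3261

Q ≈ 104 W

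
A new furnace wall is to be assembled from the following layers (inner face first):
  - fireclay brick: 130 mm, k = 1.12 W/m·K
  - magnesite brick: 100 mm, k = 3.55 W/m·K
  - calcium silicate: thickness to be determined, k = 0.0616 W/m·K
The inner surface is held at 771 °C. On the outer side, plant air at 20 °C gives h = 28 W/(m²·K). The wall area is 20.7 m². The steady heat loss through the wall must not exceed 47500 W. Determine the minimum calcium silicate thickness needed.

Series thermal resistances:
R_fireclay brick = L/(kA) = 0.13/(1.12×20.7) = 0.005607 K/W
R_magnesite brick = L/(kA) = 0.1/(3.55×20.7) = 0.001361 K/W
R_outer film = 1/(h_o·A) = 1/(28×20.7) = 0.001725 K/W
Sum of the known resistances R_other = 0.008693 K/W
Required total resistance R_tot = ΔT/Q_allow = 751/47500 = 0.01581 K/W
R_calcium silicate = R_tot − R_other = 0.007117 K/W
L = R·k·A = 0.007117×0.0616×20.7

L ≈ 9.08 mm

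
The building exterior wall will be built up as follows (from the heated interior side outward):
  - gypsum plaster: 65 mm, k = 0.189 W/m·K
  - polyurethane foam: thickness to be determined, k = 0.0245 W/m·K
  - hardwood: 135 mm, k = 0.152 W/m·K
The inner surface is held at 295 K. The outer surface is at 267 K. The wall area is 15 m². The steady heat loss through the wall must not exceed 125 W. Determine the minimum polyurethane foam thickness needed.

L ≈ 52.1 mm

Using the resistance-network approach (series):
R_gypsum plaster = L/(kA) = 0.065/(0.189×15) = 0.02293 K/W
R_hardwood = L/(kA) = 0.135/(0.152×15) = 0.05921 K/W
Sum of the known resistances R_other = 0.08214 K/W
Required total resistance R_tot = ΔT/Q_allow = 28/125 = 0.224 K/W
R_polyurethane foam = R_tot − R_other = 0.1419 K/W
L = R·k·A = 0.1419×0.0245×15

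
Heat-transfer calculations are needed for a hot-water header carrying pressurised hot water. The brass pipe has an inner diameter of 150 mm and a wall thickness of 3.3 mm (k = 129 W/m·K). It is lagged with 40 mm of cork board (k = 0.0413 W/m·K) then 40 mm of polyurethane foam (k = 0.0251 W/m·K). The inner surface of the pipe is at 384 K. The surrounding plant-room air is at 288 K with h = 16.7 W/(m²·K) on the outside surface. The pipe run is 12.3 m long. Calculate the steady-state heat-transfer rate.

Q ≈ 338 W

Cylindrical conduction, so R = ln(r₂/r₁)/(2πkL) per layer, in series:
R_brass pipe wall = ln(78.3/75)/(2π×129×12.3) = 4.319×10^-6 K/W
R_cork board = ln(118.3/78.3)/(2π×0.0413×12.3) = 0.1293 K/W
R_polyurethane foam = ln(158.3/118.3)/(2π×0.0251×12.3) = 0.1502 K/W
R_outer film = 1/(h_o·2πr_oL) = 1/(16.7×2π×0.1583×12.3) = 0.004895 K/W
R_total = 0.2843 K/W
Q = ΔT/R_total = 96/0.2843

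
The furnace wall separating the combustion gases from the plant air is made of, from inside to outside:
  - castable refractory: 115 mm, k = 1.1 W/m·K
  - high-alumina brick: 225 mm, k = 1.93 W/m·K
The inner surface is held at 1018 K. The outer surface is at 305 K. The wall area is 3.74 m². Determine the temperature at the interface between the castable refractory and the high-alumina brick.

T ≈ 681 K

Treating each layer as a thermal resistance in series:
R_castable refractory = L/(kA) = 0.115/(1.1×3.74) = 0.02795 K/W
R_high-alumina brick = L/(kA) = 0.225/(1.93×3.74) = 0.03117 K/W
R_total = 0.05912 K/W;  Q = ΔT/R_total = 713/0.05912 = 12060 W
T_interface = T_inner − Q·ΣR(inner→interface) = 1018 − 12100×0.02795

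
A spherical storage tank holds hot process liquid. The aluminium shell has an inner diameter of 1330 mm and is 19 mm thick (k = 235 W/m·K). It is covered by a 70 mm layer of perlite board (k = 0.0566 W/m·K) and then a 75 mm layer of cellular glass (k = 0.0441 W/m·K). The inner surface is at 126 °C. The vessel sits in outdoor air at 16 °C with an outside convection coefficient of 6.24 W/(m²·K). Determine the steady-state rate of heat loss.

Each spherical layer contributes R = (1/r_i − 1/r_o)/(4πk):
R_aluminium shell = (1/0.665 − 1/0.684)/(4π×235) = 1.414×10^-5 K/W
R_perlite board = (1/0.684 − 1/0.754)/(4π×0.0566) = 0.1908 K/W
R_cellular glass = (1/0.754 − 1/0.829)/(4π×0.0441) = 0.2165 K/W
R_outer film = 1/(h·4πr_o²) = 1/(6.24×4π×0.829²) = 0.01856 K/W
R_total = 0.4259 K/W
Q = ΔT/R_total = 110/0.4259

Q ≈ 258 W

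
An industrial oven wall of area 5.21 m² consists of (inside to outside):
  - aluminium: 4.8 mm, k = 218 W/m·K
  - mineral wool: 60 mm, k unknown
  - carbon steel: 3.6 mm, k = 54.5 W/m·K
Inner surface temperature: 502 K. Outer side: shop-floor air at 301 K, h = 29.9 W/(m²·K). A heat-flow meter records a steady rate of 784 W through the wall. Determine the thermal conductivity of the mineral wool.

k ≈ 0.0461 W/(m·K)

Using the resistance-network approach (series):
R_aluminium = L/(kA) = 0.0048/(218×5.21) = 4.226×10^-6 K/W
R_carbon steel = L/(kA) = 0.0036/(54.5×5.21) = 1.268×10^-5 K/W
R_outer film = 1/(h_o·A) = 1/(29.9×5.21) = 0.006419 K/W
Sum of known resistances R_other = 0.006436 K/W
Total R = ΔT/Q = 201/784 = 0.2564 K/W
R_mineral wool = R_total − R_other = 0.2499 K/W
k = L/(R·A) = 0.06/(0.2499×5.21)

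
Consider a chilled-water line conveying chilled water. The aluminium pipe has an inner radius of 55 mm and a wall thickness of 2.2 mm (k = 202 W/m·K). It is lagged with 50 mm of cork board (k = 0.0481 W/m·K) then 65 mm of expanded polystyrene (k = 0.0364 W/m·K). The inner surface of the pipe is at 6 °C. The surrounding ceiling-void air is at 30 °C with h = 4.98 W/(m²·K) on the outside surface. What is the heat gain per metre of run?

q′ ≈ 5.53 W/m

Radial resistances (cylindrical: R_cond = ln(r_o/r_i)/(2πkL), R_conv = 1/(h·2πrL)):
R_aluminium pipe wall = ln(57.2/55)/(2π×202×1) = 3.09×10^-5 K/W
R_cork board = ln(107.2/57.2)/(2π×0.0481×1) = 2.078 K/W
R_expanded polystyrene = ln(172.2/107.2)/(2π×0.0364×1) = 2.072 K/W
R_outer film = 1/(h_o·2πr_oL) = 1/(4.98×2π×0.1722×1) = 0.1856 K/W
R_total = 4.336 K/W
Q = ΔT/R_total = 24/4.336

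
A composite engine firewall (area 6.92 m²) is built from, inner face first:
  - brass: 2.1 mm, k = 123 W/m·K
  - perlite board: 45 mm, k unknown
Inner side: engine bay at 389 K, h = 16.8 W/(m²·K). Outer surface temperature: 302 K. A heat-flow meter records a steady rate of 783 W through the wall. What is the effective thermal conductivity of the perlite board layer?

Series thermal resistances:
R_inner film = 1/(h_i·A) = 1/(16.8×6.92) = 0.008602 K/W
R_brass = L/(kA) = 0.0021/(123×6.92) = 2.467×10^-6 K/W
Sum of known resistances R_other = 0.008604 K/W
Total R = ΔT/Q = 87/783 = 0.1111 K/W
R_perlite board = R_total − R_other = 0.1025 K/W
k = L/(R·A) = 0.045/(0.1025×6.92)

k ≈ 0.0634 W/(m·K)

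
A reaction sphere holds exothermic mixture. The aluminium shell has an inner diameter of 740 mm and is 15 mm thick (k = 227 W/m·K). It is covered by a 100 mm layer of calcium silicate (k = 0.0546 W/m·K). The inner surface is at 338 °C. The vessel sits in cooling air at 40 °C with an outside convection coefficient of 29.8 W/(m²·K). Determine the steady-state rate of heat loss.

Q ≈ 376 W

For a spherical shell R = (1/r₁ − 1/r₂)/(4πk); film R = 1/(h·4πr²). In series:
R_aluminium shell = (1/0.37 − 1/0.385)/(4π×227) = 3.691×10^-5 K/W
R_calcium silicate = (1/0.385 − 1/0.485)/(4π×0.0546) = 0.7805 K/W
R_outer film = 1/(h·4πr_o²) = 1/(29.8×4π×0.485²) = 0.01135 K/W
R_total = 0.7919 K/W
Q = ΔT/R_total = 298/0.7919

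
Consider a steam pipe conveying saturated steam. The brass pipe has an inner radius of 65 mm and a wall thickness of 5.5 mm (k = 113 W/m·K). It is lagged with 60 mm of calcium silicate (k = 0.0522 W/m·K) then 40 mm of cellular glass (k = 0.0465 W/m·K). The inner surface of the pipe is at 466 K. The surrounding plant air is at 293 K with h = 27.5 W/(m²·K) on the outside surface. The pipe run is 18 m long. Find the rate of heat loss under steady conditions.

Q ≈ 1100 W

Radial resistances (cylindrical: R_cond = ln(r_o/r_i)/(2πkL), R_conv = 1/(h·2πrL)):
R_brass pipe wall = ln(70.5/65)/(2π×113×18) = 6.356×10^-6 K/W
R_calcium silicate = ln(130.5/70.5)/(2π×0.0522×18) = 0.1043 K/W
R_cellular glass = ln(170.5/130.5)/(2π×0.0465×18) = 0.05084 K/W
R_outer film = 1/(h_o·2πr_oL) = 1/(27.5×2π×0.1705×18) = 0.001886 K/W
R_total = 0.157 K/W
Q = ΔT/R_total = 173/0.157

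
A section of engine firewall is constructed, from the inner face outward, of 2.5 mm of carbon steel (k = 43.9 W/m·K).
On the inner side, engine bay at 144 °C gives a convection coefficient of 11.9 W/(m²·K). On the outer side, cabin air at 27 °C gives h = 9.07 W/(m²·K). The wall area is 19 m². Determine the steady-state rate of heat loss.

Q ≈ 11400 W

Series thermal resistances:
R_inner film = 1/(h_i·A) = 1/(11.9×19) = 0.004423 K/W
R_carbon steel = L/(kA) = 0.0025/(43.9×19) = 2.997×10^-6 K/W
R_outer film = 1/(h_o·A) = 1/(9.07×19) = 0.005803 K/W
R_total = 0.01023 K/W
Q = ΔT / R_total = 117 / 0.01023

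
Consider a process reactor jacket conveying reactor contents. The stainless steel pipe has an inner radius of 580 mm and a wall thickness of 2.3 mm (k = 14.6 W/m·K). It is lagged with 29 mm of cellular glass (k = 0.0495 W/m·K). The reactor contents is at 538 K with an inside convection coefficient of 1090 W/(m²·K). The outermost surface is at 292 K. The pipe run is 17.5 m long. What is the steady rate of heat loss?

Treating each annulus and film as a series resistance:
R_inner film = 1/(h_i·2πr₁L) = 1/(1090×2π×0.58×17.5) = 1.439×10^-5 K/W
R_stainless steel pipe wall = ln(582.3/580)/(2π×14.6×17.5) = 2.465×10^-6 K/W
R_cellular glass = ln(611.3/582.3)/(2π×0.0495×17.5) = 0.00893 K/W
R_total = 0.008946 K/W
Q = ΔT/R_total = 246/0.008946

Q ≈ 27500 W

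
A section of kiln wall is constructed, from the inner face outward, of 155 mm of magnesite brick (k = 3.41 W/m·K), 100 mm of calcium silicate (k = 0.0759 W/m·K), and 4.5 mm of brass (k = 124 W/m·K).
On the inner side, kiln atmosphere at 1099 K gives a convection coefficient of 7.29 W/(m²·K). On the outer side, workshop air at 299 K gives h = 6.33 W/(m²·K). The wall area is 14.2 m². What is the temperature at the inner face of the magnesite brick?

T ≈ 1030 K

Treating each layer as a thermal resistance in series:
R_inner film = 1/(h_i·A) = 1/(7.29×14.2) = 0.00966 K/W
R_magnesite brick = L/(kA) = 0.155/(3.41×14.2) = 0.003201 K/W
R_calcium silicate = L/(kA) = 0.1/(0.0759×14.2) = 0.09278 K/W
R_brass = L/(kA) = 0.0045/(124×14.2) = 2.556×10^-6 K/W
R_outer film = 1/(h_o·A) = 1/(6.33×14.2) = 0.01113 K/W
R_total = 0.1168 K/W;  Q = ΔT/R_total = 800/0.1168 = 6851 W
T_interface = T_inner − Q·ΣR(inner→interface) = 1099 − 6850×0.00966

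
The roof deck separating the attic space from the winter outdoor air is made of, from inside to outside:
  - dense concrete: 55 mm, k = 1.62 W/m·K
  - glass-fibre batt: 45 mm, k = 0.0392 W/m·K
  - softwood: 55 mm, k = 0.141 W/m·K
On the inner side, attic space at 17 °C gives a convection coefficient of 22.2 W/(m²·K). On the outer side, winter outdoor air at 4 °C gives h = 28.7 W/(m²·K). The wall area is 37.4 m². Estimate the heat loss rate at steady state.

Series thermal resistances:
R_inner film = 1/(h_i·A) = 1/(22.2×37.4) = 0.001204 K/W
R_dense concrete = L/(kA) = 0.055/(1.62×37.4) = 9.078×10^-4 K/W
R_glass-fibre batt = L/(kA) = 0.045/(0.0392×37.4) = 0.03069 K/W
R_softwood = L/(kA) = 0.055/(0.141×37.4) = 0.01043 K/W
R_outer film = 1/(h_o·A) = 1/(28.7×37.4) = 9.316×10^-4 K/W
R_total = 0.04417 K/W
Q = ΔT / R_total = 13 / 0.04417

Q ≈ 294 W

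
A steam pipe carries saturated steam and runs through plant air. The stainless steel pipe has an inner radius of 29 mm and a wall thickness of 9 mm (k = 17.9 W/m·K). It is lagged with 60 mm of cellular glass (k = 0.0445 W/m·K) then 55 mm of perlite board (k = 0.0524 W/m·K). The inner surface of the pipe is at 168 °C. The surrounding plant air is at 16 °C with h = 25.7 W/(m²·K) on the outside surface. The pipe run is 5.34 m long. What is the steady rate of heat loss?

Q ≈ 170 W

Treating each annulus and film as a series resistance:
R_stainless steel pipe wall = ln(38/29)/(2π×17.9×5.34) = 4.5×10^-4 K/W
R_cellular glass = ln(98/38)/(2π×0.0445×5.34) = 0.6345 K/W
R_perlite board = ln(153/98)/(2π×0.0524×5.34) = 0.2534 K/W
R_outer film = 1/(h_o·2πr_oL) = 1/(25.7×2π×0.153×5.34) = 0.00758 K/W
R_total = 0.8959 K/W
Q = ΔT/R_total = 152/0.8959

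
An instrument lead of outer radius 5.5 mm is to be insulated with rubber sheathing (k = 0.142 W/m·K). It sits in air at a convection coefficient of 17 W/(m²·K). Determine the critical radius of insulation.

r_cr ≈ 8.35 mm

For a cylinder r_cr = k/h = 0.142/17
r_cr = 8.35 mm; since the bare radius (5.5 mm) is below r_cr, adding a thin layer of insulation will *increase* heat loss.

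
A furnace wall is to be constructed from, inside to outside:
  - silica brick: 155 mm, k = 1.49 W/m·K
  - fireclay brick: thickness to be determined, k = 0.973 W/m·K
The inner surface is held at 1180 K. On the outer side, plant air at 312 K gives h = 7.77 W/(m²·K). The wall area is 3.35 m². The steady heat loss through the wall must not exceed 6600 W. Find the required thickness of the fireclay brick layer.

L ≈ 202 mm

Thermal resistances in series:
R_silica brick = L/(kA) = 0.155/(1.49×3.35) = 0.03105 K/W
R_outer film = 1/(h_o·A) = 1/(7.77×3.35) = 0.03842 K/W
Sum of the known resistances R_other = 0.06947 K/W
Required total resistance R_tot = ΔT/Q_allow = 868/6600 = 0.1315 K/W
R_fireclay brick = R_tot − R_other = 0.06204 K/W
L = R·k·A = 0.06204×0.973×3.35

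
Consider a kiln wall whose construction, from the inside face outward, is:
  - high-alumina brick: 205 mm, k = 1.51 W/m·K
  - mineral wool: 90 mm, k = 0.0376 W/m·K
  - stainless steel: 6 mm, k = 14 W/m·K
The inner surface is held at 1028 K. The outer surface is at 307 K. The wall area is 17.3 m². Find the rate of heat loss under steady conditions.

Thermal resistances in series:
R_high-alumina brick = L/(kA) = 0.205/(1.51×17.3) = 0.007847 K/W
R_mineral wool = L/(kA) = 0.09/(0.0376×17.3) = 0.1384 K/W
R_stainless steel = L/(kA) = 0.006/(14×17.3) = 2.477×10^-5 K/W
R_total = 0.1462 K/W
Q = ΔT / R_total = 721 / 0.1462

Q ≈ 4930 W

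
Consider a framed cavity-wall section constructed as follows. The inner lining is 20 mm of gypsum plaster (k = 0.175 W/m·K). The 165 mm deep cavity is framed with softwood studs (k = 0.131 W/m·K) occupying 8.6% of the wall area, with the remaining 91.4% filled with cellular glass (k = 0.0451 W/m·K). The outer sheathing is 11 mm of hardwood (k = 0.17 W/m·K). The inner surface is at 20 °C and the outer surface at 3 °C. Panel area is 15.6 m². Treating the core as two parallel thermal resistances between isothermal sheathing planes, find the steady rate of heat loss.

Q ≈ 79.8 W

Sheathing layers in series; stud and cavity paths in parallel between them.
R_inner = 0.02/(0.175×15.6) = 0.007326 K/W
R_stud  = 0.165/(0.131×0.086×15.6) = 0.9388 K/W
R_cav   = 0.165/(0.0451×0.914×15.6) = 0.2566 K/W
1/R_core = 1/R_stud + 1/R_cav → R_core = 0.2015 K/W
R_outer = 0.011/(0.17×15.6) = 0.004148 K/W
R_total = 0.213 K/W
Q = ΔT/R_total = 17/0.213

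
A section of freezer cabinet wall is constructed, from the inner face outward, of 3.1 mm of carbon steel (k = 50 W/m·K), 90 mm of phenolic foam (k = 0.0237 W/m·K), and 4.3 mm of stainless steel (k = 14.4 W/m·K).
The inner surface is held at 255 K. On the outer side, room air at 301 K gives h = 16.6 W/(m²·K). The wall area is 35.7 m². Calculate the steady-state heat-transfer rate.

Q ≈ 426 W

Thermal resistances in series:
R_carbon steel = L/(kA) = 0.0031/(50×35.7) = 1.737×10^-6 K/W
R_phenolic foam = L/(kA) = 0.09/(0.0237×35.7) = 0.1064 K/W
R_stainless steel = L/(kA) = 0.0043/(14.4×35.7) = 8.364×10^-6 K/W
R_outer film = 1/(h_o·A) = 1/(16.6×35.7) = 0.001687 K/W
R_total = 0.1081 K/W
Q = ΔT / R_total = 46 / 0.1081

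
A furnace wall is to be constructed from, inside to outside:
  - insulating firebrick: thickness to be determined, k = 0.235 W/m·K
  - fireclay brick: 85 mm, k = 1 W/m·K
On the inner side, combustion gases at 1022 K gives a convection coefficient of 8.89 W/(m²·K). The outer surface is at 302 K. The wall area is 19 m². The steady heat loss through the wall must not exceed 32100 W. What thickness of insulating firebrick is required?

L ≈ 53.7 mm

Model the wall as resistances in series:
R_inner film = 1/(h_i·A) = 1/(8.89×19) = 0.00592 K/W
R_fireclay brick = L/(kA) = 0.085/(1×19) = 0.004474 K/W
Sum of the known resistances R_other = 0.01039 K/W
Required total resistance R_tot = ΔT/Q_allow = 720/32100 = 0.02243 K/W
R_insulating firebrick = R_tot − R_other = 0.01204 K/W
L = R·k·A = 0.01204×0.235×19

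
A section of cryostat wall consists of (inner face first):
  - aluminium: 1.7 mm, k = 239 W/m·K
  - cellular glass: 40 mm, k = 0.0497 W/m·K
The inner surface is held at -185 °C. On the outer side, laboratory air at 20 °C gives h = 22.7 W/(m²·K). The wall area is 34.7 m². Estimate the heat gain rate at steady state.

Model the wall as resistances in series:
R_aluminium = L/(kA) = 0.0017/(239×34.7) = 2.05×10^-7 K/W
R_cellular glass = L/(kA) = 0.04/(0.0497×34.7) = 0.02319 K/W
R_outer film = 1/(h_o·A) = 1/(22.7×34.7) = 0.00127 K/W
R_total = 0.02446 K/W
Q = ΔT / R_total = 205 / 0.02446

Q ≈ 8380 W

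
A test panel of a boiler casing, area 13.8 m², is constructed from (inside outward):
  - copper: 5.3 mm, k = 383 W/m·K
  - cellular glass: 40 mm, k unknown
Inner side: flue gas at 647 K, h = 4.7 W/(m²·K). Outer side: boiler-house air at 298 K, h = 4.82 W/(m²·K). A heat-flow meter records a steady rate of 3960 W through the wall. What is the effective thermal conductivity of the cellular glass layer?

Treating each layer as a thermal resistance in series:
R_inner film = 1/(h_i·A) = 1/(4.7×13.8) = 0.01542 K/W
R_copper = L/(kA) = 0.0053/(383×13.8) = 1.003×10^-6 K/W
R_outer film = 1/(h_o·A) = 1/(4.82×13.8) = 0.01503 K/W
Sum of known resistances R_other = 0.03045 K/W
Total R = ΔT/Q = 349/3960 = 0.08813 K/W
R_cellular glass = R_total − R_other = 0.05768 K/W
k = L/(R·A) = 0.04/(0.05768×13.8)

k ≈ 0.0503 W/(m·K)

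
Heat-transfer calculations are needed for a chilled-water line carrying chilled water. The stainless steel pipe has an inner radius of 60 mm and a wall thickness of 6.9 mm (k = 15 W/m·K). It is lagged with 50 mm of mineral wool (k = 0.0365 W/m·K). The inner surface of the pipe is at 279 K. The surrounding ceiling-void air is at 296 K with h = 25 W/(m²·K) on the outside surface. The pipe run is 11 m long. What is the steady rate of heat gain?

Per-layer cylindrical resistances, series-summed:
R_stainless steel pipe wall = ln(66.9/60)/(2π×15×11) = 1.05×10^-4 K/W
R_mineral wool = ln(116.9/66.9)/(2π×0.0365×11) = 0.2212 K/W
R_outer film = 1/(h_o·2πr_oL) = 1/(25×2π×0.1169×11) = 0.004951 K/W
R_total = 0.2263 K/W
Q = ΔT/R_total = 17/0.2263

Q ≈ 75.1 W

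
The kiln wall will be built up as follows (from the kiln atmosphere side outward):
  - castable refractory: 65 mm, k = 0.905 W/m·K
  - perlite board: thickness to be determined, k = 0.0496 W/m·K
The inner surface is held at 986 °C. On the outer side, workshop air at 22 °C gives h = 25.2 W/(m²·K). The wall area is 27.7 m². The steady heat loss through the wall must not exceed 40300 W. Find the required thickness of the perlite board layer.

L ≈ 27.3 mm

Treating each layer as a thermal resistance in series:
R_castable refractory = L/(kA) = 0.065/(0.905×27.7) = 0.002593 K/W
R_outer film = 1/(h_o·A) = 1/(25.2×27.7) = 0.001433 K/W
Sum of the known resistances R_other = 0.004025 K/W
Required total resistance R_tot = ΔT/Q_allow = 964/40300 = 0.02392 K/W
R_perlite board = R_tot − R_other = 0.0199 K/W
L = R·k·A = 0.0199×0.0496×27.7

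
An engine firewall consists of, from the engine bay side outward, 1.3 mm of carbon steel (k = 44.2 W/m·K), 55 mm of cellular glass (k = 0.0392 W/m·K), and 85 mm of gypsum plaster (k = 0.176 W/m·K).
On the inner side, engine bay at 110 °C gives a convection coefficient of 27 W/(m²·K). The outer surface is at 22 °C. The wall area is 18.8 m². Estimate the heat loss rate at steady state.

Q ≈ 860 W

Using the resistance-network approach (series):
R_inner film = 1/(h_i·A) = 1/(27×18.8) = 0.00197 K/W
R_carbon steel = L/(kA) = 0.0013/(44.2×18.8) = 1.564×10^-6 K/W
R_cellular glass = L/(kA) = 0.055/(0.0392×18.8) = 0.07463 K/W
R_gypsum plaster = L/(kA) = 0.085/(0.176×18.8) = 0.02569 K/W
R_total = 0.1023 K/W
Q = ΔT / R_total = 88 / 0.1023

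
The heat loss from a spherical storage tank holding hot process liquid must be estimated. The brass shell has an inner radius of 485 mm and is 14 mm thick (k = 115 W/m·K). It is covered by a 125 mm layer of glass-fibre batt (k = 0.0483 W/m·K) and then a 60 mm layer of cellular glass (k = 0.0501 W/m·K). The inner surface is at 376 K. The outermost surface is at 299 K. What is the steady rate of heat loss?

Radial (spherical) resistances in series:
R_brass shell = (1/0.485 − 1/0.499)/(4π×115) = 4.003×10^-5 K/W
R_glass-fibre batt = (1/0.499 − 1/0.624)/(4π×0.0483) = 0.6614 K/W
R_cellular glass = (1/0.624 − 1/0.684)/(4π×0.0501) = 0.2233 K/W
R_total = 0.8847 K/W
Q = ΔT/R_total = 77/0.8847

Q ≈ 87 W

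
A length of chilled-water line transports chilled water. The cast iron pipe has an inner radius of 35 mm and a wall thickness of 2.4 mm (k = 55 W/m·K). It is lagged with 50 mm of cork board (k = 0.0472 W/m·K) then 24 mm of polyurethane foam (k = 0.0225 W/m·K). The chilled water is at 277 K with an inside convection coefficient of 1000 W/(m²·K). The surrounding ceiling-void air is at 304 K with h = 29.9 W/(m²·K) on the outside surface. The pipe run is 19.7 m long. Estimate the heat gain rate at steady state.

Radial resistances (cylindrical: R_cond = ln(r_o/r_i)/(2πkL), R_conv = 1/(h·2πrL)):
R_inner film = 1/(h_i·2πr₁L) = 1/(1000×2π×0.035×19.7) = 2.308×10^-4 K/W
R_cast iron pipe wall = ln(37.4/35)/(2π×55×19.7) = 9.742×10^-6 K/W
R_cork board = ln(87.4/37.4)/(2π×0.0472×19.7) = 0.1453 K/W
R_polyurethane foam = ln(111.4/87.4)/(2π×0.0225×19.7) = 0.08712 K/W
R_outer film = 1/(h_o·2πr_oL) = 1/(29.9×2π×0.1114×19.7) = 0.002425 K/W
R_total = 0.2351 K/W
Q = ΔT/R_total = 27/0.2351

Q ≈ 115 W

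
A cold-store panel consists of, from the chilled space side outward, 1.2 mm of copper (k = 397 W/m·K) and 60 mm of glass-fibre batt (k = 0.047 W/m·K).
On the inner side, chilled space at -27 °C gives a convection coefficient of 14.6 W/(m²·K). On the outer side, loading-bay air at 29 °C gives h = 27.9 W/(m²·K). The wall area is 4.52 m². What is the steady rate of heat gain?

Thermal resistances in series:
R_inner film = 1/(h_i·A) = 1/(14.6×4.52) = 0.01515 K/W
R_copper = L/(kA) = 0.0012/(397×4.52) = 6.687×10^-7 K/W
R_glass-fibre batt = L/(kA) = 0.06/(0.047×4.52) = 0.2824 K/W
R_outer film = 1/(h_o·A) = 1/(27.9×4.52) = 0.00793 K/W
R_total = 0.3055 K/W
Q = ΔT / R_total = 56 / 0.3055

Q ≈ 183 W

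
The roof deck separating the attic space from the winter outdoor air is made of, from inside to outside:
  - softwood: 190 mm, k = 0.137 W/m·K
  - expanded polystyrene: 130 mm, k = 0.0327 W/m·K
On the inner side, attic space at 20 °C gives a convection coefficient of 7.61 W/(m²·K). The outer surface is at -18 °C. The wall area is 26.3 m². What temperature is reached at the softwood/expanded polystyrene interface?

T ≈ 9.5 °C

Using the resistance-network approach (series):
R_inner film = 1/(h_i·A) = 1/(7.61×26.3) = 0.004996 K/W
R_softwood = L/(kA) = 0.19/(0.137×26.3) = 0.05273 K/W
R_expanded polystyrene = L/(kA) = 0.13/(0.0327×26.3) = 0.1512 K/W
R_total = 0.2089 K/W;  Q = ΔT/R_total = 38/0.2089 = 181.9 W
T_interface = T_inner − Q·ΣR(inner→interface) = 20 − 182×0.05773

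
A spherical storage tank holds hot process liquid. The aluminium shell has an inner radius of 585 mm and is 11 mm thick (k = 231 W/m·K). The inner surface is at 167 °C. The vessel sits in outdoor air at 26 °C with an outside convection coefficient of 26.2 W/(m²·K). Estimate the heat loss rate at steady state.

Radial (spherical) resistances in series:
R_aluminium shell = (1/0.585 − 1/0.596)/(4π×231) = 1.087×10^-5 K/W
R_outer film = 1/(h·4πr_o²) = 1/(26.2×4π×0.596²) = 0.008551 K/W
R_total = 0.008561 K/W
Q = ΔT/R_total = 141/0.008561

Q ≈ 16500 W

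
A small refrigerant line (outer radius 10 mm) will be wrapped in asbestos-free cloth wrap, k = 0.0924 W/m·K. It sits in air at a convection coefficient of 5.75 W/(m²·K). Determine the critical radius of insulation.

For a cylinder r_cr = k/h = 0.0924/5.75
r_cr = 16.1 mm; since the bare radius (10 mm) is below r_cr, adding a thin layer of insulation will *increase* heat loss.

r_cr ≈ 16.1 mm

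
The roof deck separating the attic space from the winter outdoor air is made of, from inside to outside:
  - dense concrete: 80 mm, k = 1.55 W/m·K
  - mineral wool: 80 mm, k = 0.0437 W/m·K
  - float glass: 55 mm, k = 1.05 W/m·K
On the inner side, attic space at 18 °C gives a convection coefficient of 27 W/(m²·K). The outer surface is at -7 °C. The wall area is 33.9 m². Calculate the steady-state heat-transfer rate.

Model the wall as resistances in series:
R_inner film = 1/(h_i·A) = 1/(27×33.9) = 0.001093 K/W
R_dense concrete = L/(kA) = 0.08/(1.55×33.9) = 0.001523 K/W
R_mineral wool = L/(kA) = 0.08/(0.0437×33.9) = 0.054 K/W
R_float glass = L/(kA) = 0.055/(1.05×33.9) = 0.001545 K/W
R_total = 0.05816 K/W
Q = ΔT / R_total = 25 / 0.05816

Q ≈ 430 W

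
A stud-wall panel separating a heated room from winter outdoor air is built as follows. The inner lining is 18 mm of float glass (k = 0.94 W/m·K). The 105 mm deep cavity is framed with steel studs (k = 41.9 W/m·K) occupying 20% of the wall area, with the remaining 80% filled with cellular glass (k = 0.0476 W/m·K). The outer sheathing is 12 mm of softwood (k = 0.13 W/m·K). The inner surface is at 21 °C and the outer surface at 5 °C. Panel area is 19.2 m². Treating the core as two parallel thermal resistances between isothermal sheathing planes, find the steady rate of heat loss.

Q ≈ 2480 W

Sheathing layers in series; stud and cavity paths in parallel between them.
R_inner = 0.018/(0.94×19.2) = 9.973×10^-4 K/W
R_stud  = 0.105/(41.9×0.2×19.2) = 6.526×10^-4 K/W
R_cav   = 0.105/(0.0476×0.8×19.2) = 0.1436 K/W
1/R_core = 1/R_stud + 1/R_cav → R_core = 6.496×10^-4 K/W
R_outer = 0.012/(0.13×19.2) = 0.004808 K/W
R_total = 0.006455 K/W
Q = ΔT/R_total = 16/0.006455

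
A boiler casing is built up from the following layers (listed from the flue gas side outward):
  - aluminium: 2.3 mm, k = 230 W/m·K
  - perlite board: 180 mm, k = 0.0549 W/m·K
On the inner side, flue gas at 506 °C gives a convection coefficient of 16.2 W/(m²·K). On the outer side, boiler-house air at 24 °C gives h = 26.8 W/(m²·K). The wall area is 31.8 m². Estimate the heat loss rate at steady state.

Thermal resistances in series:
R_inner film = 1/(h_i·A) = 1/(16.2×31.8) = 0.001941 K/W
R_aluminium = L/(kA) = 0.0023/(230×31.8) = 3.145×10^-7 K/W
R_perlite board = L/(kA) = 0.18/(0.0549×31.8) = 0.1031 K/W
R_outer film = 1/(h_o·A) = 1/(26.8×31.8) = 0.001173 K/W
R_total = 0.1062 K/W
Q = ΔT / R_total = 482 / 0.1062

Q ≈ 4540 W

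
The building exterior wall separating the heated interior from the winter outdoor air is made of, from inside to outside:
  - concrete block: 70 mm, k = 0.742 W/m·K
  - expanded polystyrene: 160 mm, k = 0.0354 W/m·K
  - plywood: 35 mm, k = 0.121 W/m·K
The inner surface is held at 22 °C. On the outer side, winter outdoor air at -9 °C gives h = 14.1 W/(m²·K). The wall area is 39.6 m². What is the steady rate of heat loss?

Series thermal resistances:
R_concrete block = L/(kA) = 0.07/(0.742×39.6) = 0.002382 K/W
R_expanded polystyrene = L/(kA) = 0.16/(0.0354×39.6) = 0.1141 K/W
R_plywood = L/(kA) = 0.035/(0.121×39.6) = 0.007304 K/W
R_outer film = 1/(h_o·A) = 1/(14.1×39.6) = 0.001791 K/W
R_total = 0.1256 K/W
Q = ΔT / R_total = 31 / 0.1256

Q ≈ 247 W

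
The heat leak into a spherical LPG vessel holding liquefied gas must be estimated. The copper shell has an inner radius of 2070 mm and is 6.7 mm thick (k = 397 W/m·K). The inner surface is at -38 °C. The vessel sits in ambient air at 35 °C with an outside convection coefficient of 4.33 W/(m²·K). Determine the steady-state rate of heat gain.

Spherical conduction: R = (1/r_in − 1/r_out)/(4πk) per layer; series-sum.
R_copper shell = (1/2.07 − 1/2.0767)/(4π×397) = 3.124×10^-7 K/W
R_outer film = 1/(h·4πr_o²) = 1/(4.33×4π×2.0767²) = 0.004261 K/W
R_total = 0.004262 K/W
Q = ΔT/R_total = 73/0.004262

Q ≈ 17100 W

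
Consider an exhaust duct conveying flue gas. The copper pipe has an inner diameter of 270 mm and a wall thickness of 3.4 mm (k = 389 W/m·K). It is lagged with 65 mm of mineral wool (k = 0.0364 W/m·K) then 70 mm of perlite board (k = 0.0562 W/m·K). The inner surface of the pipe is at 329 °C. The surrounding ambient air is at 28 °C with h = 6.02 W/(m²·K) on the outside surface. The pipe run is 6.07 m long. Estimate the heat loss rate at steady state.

Q ≈ 698 W

Per-layer cylindrical resistances, series-summed:
R_copper pipe wall = ln(138.4/135)/(2π×389×6.07) = 1.677×10^-6 K/W
R_mineral wool = ln(203.4/138.4)/(2π×0.0364×6.07) = 0.2773 K/W
R_perlite board = ln(273.4/203.4)/(2π×0.0562×6.07) = 0.138 K/W
R_outer film = 1/(h_o·2πr_oL) = 1/(6.02×2π×0.2734×6.07) = 0.01593 K/W
R_total = 0.4313 K/W
Q = ΔT/R_total = 301/0.4313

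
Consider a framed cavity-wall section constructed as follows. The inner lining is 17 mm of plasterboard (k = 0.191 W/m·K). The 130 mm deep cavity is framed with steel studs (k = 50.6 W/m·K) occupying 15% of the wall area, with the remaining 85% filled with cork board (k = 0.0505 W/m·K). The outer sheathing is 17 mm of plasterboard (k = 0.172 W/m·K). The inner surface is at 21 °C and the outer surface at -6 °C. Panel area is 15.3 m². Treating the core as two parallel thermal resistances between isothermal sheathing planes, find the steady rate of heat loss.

Sheathing layers in series; stud and cavity paths in parallel between them.
R_inner = 0.017/(0.191×15.3) = 0.005817 K/W
R_stud  = 0.13/(50.6×0.15×15.3) = 0.001119 K/W
R_cav   = 0.13/(0.0505×0.85×15.3) = 0.1979 K/W
1/R_core = 1/R_stud + 1/R_cav → R_core = 0.001113 K/W
R_outer = 0.017/(0.172×15.3) = 0.00646 K/W
R_total = 0.01339 K/W
Q = ΔT/R_total = 27/0.01339

Q ≈ 2020 W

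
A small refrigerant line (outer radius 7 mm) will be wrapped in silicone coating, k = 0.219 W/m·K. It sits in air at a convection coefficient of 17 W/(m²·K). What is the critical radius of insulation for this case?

r_cr ≈ 12.9 mm

For a cylinder r_cr = k/h = 0.219/17
r_cr = 12.9 mm; since the bare radius (7 mm) is below r_cr, adding a thin layer of insulation will *increase* heat loss.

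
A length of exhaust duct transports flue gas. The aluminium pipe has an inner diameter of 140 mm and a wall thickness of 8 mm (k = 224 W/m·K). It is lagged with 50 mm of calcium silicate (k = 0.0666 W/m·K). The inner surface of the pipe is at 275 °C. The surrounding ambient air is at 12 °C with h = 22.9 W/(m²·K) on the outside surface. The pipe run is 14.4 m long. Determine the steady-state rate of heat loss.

Q ≈ 3060 W

For a radial system each layer contributes R = ln(r_out/r_in)/(2πkL); films add R = 1/(hA).
R_aluminium pipe wall = ln(78/70)/(2π×224×14.4) = 5.339×10^-6 K/W
R_calcium silicate = ln(128/78)/(2π×0.0666×14.4) = 0.0822 K/W
R_outer film = 1/(h_o·2πr_oL) = 1/(22.9×2π×0.128×14.4) = 0.003771 K/W
R_total = 0.08598 K/W
Q = ΔT/R_total = 263/0.08598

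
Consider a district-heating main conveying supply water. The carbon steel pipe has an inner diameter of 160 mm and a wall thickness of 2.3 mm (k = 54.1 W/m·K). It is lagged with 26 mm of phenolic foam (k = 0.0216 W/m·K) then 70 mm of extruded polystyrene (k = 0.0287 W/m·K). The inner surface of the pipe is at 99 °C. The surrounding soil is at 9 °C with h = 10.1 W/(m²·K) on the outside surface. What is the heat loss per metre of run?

q′ ≈ 18.5 W/m

For a radial system each layer contributes R = ln(r_out/r_in)/(2πkL); films add R = 1/(hA).
R_carbon steel pipe wall = ln(82.3/80)/(2π×54.1×1) = 8.339×10^-5 K/W
R_phenolic foam = ln(108.3/82.3)/(2π×0.0216×1) = 2.023 K/W
R_extruded polystyrene = ln(178.3/108.3)/(2π×0.0287×1) = 2.765 K/W
R_outer film = 1/(h_o·2πr_oL) = 1/(10.1×2π×0.1783×1) = 0.08838 K/W
R_total = 4.876 K/W
Q = ΔT/R_total = 90/4.876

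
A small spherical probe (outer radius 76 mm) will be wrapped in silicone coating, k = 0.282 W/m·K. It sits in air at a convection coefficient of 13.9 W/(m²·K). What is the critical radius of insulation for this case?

For a sphere r_cr = 2k/h = 2×0.282/13.9
r_cr = 40.6 mm; since the bare radius (76 mm) is above r_cr, any added insulation will reduce heat loss.

r_cr ≈ 40.6 mm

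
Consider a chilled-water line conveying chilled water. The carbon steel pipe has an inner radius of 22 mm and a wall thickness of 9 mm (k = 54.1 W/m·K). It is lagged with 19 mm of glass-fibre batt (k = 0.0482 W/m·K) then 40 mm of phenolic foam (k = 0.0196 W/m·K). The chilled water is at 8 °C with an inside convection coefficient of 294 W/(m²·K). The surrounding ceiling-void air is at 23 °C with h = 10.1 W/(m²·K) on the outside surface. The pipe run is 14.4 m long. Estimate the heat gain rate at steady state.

Q ≈ 33 W

For a radial system each layer contributes R = ln(r_out/r_in)/(2πkL); films add R = 1/(hA).
R_inner film = 1/(h_i·2πr₁L) = 1/(294×2π×0.022×14.4) = 0.001709 K/W
R_carbon steel pipe wall = ln(31/22)/(2π×54.1×14.4) = 7.006×10^-5 K/W
R_glass-fibre batt = ln(50/31)/(2π×0.0482×14.4) = 0.1096 K/W
R_phenolic foam = ln(90/50)/(2π×0.0196×14.4) = 0.3315 K/W
R_outer film = 1/(h_o·2πr_oL) = 1/(10.1×2π×0.09×14.4) = 0.01216 K/W
R_total = 0.455 K/W
Q = ΔT/R_total = 15/0.455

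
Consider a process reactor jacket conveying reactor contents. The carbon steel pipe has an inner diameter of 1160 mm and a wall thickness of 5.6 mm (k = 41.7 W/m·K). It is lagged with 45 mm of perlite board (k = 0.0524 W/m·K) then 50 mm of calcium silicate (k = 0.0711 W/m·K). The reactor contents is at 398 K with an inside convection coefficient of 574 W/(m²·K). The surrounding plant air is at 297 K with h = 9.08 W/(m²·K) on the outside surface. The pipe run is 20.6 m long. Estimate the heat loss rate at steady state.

Q ≈ 4930 W

Cylindrical conduction, so R = ln(r₂/r₁)/(2πkL) per layer, in series:
R_inner film = 1/(h_i·2πr₁L) = 1/(574×2π×0.58×20.6) = 2.321×10^-5 K/W
R_carbon steel pipe wall = ln(585.6/580)/(2π×41.7×20.6) = 1.78×10^-6 K/W
R_perlite board = ln(630.6/585.6)/(2π×0.0524×20.6) = 0.01092 K/W
R_calcium silicate = ln(680.6/630.6)/(2π×0.0711×20.6) = 0.008291 K/W
R_outer film = 1/(h_o·2πr_oL) = 1/(9.08×2π×0.6806×20.6) = 0.00125 K/W
R_total = 0.02048 K/W
Q = ΔT/R_total = 101/0.02048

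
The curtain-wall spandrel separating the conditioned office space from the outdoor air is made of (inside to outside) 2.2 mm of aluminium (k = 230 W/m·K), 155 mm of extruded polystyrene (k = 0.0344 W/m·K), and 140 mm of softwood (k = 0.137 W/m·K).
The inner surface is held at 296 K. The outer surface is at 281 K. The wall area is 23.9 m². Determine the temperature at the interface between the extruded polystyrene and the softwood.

T ≈ 284 K

Thermal resistances in series:
R_aluminium = L/(kA) = 0.0022/(230×23.9) = 4.002×10^-7 K/W
R_extruded polystyrene = L/(kA) = 0.155/(0.0344×23.9) = 0.1885 K/W
R_softwood = L/(kA) = 0.14/(0.137×23.9) = 0.04276 K/W
R_total = 0.2313 K/W;  Q = ΔT/R_total = 15/0.2313 = 64.85 W
T_interface = T_inner − Q·ΣR(inner→interface) = 296 − 64.9×0.1885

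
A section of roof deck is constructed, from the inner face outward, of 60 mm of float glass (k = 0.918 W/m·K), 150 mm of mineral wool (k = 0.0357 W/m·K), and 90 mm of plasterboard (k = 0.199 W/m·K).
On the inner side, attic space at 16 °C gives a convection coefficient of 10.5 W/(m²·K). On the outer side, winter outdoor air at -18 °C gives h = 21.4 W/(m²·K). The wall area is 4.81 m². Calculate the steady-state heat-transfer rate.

Q ≈ 33.6 W

Series thermal resistances:
R_inner film = 1/(h_i·A) = 1/(10.5×4.81) = 0.0198 K/W
R_float glass = L/(kA) = 0.06/(0.918×4.81) = 0.01359 K/W
R_mineral wool = L/(kA) = 0.15/(0.0357×4.81) = 0.8735 K/W
R_plasterboard = L/(kA) = 0.09/(0.199×4.81) = 0.09403 K/W
R_outer film = 1/(h_o·A) = 1/(21.4×4.81) = 0.009715 K/W
R_total = 1.011 K/W
Q = ΔT / R_total = 34 / 1.011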